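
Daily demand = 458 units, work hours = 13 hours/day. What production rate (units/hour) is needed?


Formula: Production Rate = Daily Demand / Available Hours
Rate = 458 units/day / 13 hours/day
Rate = 35.2 units/hour

35.2 units/hour


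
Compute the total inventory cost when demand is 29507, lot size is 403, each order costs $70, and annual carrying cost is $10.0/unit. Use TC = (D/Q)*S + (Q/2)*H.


TC = 29507/403 * 70 + 403/2 * 10.0

$7140.29


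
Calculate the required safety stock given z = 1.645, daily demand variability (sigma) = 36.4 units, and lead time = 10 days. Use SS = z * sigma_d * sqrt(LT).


Formula: SS = z * sigma_d * sqrt(LT)
sqrt(LT) = sqrt(10) = 3.1623
SS = 1.645 * 36.4 * 3.1623
SS = 189.4 units

189.4 units


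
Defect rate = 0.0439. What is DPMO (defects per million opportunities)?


DPMO = defect_rate * 1000000 = 0.0439 * 1000000

43900


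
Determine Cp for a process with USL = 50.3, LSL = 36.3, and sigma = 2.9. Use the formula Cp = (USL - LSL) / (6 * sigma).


Cp = (50.3 - 36.3) / (6 * 2.9)

0.8


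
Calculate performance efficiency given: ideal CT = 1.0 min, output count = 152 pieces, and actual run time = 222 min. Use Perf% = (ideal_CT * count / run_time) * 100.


Formula: Performance = (Ideal CT * Total Count) / Run Time * 100
Ideal output time = 1.0 * 152 = 152.0 min
Performance = 152.0 / 222 * 100 = 68.5%

68.5%


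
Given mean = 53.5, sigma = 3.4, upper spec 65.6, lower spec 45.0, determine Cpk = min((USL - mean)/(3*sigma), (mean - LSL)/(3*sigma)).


Cpu = (65.6 - 53.5) / (3 * 3.4) = 1.19
Cpl = (53.5 - 45.0) / (3 * 3.4) = 0.83
Cpk = min(1.19, 0.83) = 0.83

0.83


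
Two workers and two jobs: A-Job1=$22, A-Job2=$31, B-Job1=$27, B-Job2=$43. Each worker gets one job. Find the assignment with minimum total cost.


Option 1: A->1 + B->2 = $22 + $43 = $65
Option 2: A->2 + B->1 = $31 + $27 = $58
Min cost = min($65, $58) = $58

$58


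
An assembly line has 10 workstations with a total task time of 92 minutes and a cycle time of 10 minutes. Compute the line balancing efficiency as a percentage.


Formula: Efficiency = Sum of Task Times / (N_stations * CT) * 100
Total station capacity = 10 stations * 10 min = 100 min
Efficiency = 92 / 100 * 100 = 92.0%

92.0%


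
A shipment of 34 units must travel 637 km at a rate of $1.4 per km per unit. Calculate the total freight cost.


TC = dist * cost * units = 637 * 1.4 * 34 = $30321.20

$30321.20


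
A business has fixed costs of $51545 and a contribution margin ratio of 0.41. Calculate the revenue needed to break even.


Formula: BER = Fixed Costs / Contribution Margin Ratio
BER = $51545 / 0.41
BER = $125719.51 (to the nearest cent)

$125719.51


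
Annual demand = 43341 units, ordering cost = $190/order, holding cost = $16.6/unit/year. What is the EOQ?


Formula: EOQ = sqrt(2 * D * S / H)
Numerator: 2 * 43341 * 190 = 16469580
2DS/H = 16469580 / 16.6 = 992143.4
EOQ = sqrt(992143.4) = 996.1 units

996.1 units


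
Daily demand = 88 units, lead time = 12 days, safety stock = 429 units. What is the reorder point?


Formula: ROP = (Daily Demand * Lead Time) + Safety Stock
Demand during lead time = 88 * 12 = 1056 units
ROP = 1056 + 429 = 1485 units

1485 units


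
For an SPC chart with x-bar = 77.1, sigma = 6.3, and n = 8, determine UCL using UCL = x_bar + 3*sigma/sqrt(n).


UCL = 77.1 + 3 * 6.3 / sqrt(8)

83.78


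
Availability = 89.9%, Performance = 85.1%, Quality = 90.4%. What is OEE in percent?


Formula: OEE = Availability * Performance * Quality / 10000
A * P = 89.9% * 85.1% / 100 = 76.5%
OEE = 76.5% * 90.4% / 100 = 69.2%

69.2%


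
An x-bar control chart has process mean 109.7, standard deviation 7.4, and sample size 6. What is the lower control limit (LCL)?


LCL = 109.7 - 3 * 7.4 / sqrt(6)

100.64


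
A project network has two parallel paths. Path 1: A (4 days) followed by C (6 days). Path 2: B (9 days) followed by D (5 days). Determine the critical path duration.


Path 1 = 4 + 6 = 10 days
Path 2 = 9 + 5 = 14 days
Duration = max(10, 14) = 14 days

14 days


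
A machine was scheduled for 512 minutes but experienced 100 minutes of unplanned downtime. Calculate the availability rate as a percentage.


Formula: Availability = (Planned Time - Downtime) / Planned Time * 100
Uptime = 512 - 100 = 412 min
Availability = 412 / 512 * 100 = 80.5%

80.5%


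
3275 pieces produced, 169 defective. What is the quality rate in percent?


Formula: Quality Rate = Good Pieces / Total Pieces * 100
Good pieces = 3275 - 169 = 3106
QR = 3106 / 3275 * 100 = 94.8%

94.8%


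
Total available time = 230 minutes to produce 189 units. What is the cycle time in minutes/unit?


Formula: CT = Available Time / Number of Units
CT = 230 min / 189 units
CT = 1.22 min/unit

1.22 min/unit


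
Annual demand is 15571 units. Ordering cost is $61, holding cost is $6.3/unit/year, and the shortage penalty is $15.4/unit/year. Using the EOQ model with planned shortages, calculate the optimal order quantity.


Formula: EOQ* = sqrt(2DS/H) * sqrt((H+P)/P)
Base EOQ = sqrt(2*15571*61/6.3) = 549.12 units
Correction = sqrt((6.3+15.4)/15.4) = 1.18705
EOQ* = 549.12 * 1.18705 = 651.8 units

651.8 units


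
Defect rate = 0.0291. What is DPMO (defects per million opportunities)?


DPMO = defect_rate * 1000000 = 0.0291 * 1000000

29100


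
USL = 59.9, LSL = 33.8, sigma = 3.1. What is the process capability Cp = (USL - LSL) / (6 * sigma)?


Cp = (59.9 - 33.8) / (6 * 3.1)

1.4


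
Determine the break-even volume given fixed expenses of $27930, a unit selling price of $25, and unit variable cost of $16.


Formula: BEQ = Fixed Costs / (Price - Variable Cost)
Contribution margin = $25 - $16 = $9/unit
BEQ = ceil($27930 / $9/unit) = ceil(3103.33) = 3104 units

3104 units


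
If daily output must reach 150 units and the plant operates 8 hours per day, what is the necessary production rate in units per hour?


Formula: Production Rate = Daily Demand / Available Hours
Rate = 150 units/day / 8 hours/day
Rate = 18.8 units/hour

18.8 units/hour


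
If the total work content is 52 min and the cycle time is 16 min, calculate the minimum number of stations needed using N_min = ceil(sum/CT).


Formula: N_min = ceil(Sum of Task Times / Cycle Time)
N_min = ceil(52 min / 16 min) = ceil(3.25)
N_min = 4 stations

4


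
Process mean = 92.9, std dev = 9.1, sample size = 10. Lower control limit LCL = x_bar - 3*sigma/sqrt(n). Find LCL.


LCL = 92.9 - 3 * 9.1 / sqrt(10)

84.27


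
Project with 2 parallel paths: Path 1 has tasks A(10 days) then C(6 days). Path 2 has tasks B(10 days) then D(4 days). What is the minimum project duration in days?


Path 1 = 10 + 6 = 16 days
Path 2 = 10 + 4 = 14 days
Duration = max(16, 14) = 16 days

16 days


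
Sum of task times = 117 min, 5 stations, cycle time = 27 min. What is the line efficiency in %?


Formula: Efficiency = Sum of Task Times / (N_stations * CT) * 100
Total station capacity = 5 stations * 27 min = 135 min
Efficiency = 117 / 135 * 100 = 86.7%

86.7%


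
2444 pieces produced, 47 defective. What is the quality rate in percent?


Formula: Quality Rate = Good Pieces / Total Pieces * 100
Good pieces = 2444 - 47 = 2397
QR = 2397 / 2444 * 100 = 98.1%

98.1%


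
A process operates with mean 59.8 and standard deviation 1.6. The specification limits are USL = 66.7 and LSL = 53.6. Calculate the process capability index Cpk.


Cpu = (66.7 - 59.8) / (3 * 1.6) = 1.44
Cpl = (59.8 - 53.6) / (3 * 1.6) = 1.29
Cpk = min(1.44, 1.29) = 1.29

1.29


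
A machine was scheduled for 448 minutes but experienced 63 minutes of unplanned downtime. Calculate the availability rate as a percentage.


Formula: Availability = (Planned Time - Downtime) / Planned Time * 100
Uptime = 448 - 63 = 385 min
Availability = 385 / 448 * 100 = 85.9%

85.9%


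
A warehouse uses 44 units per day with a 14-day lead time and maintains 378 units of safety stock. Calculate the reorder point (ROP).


Formula: ROP = (Daily Demand * Lead Time) + Safety Stock
Demand during lead time = 44 * 14 = 616 units
ROP = 616 + 378 = 994 units

994 units


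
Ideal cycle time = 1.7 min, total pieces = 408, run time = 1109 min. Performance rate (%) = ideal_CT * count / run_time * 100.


Formula: Performance = (Ideal CT * Total Count) / Run Time * 100
Ideal output time = 1.7 * 408 = 693.6 min
Performance = 693.6 / 1109 * 100 = 62.5%

62.5%


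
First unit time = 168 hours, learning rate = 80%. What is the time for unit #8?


Formula: T_n = T_1 * (learning_rate)^(log2(n)) where learning_rate = rate/100
Doublings = log2(8) = 3
T_n = 168 * 0.8^3
T_n = 168 * 0.512 = 86.0 hours

86.0 hours


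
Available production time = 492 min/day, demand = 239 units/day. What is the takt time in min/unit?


Formula: Takt Time = Available Production Time / Customer Demand
Takt = 492 min/day / 239 units/day
Takt = 2.06 min/unit

2.06 min/unit


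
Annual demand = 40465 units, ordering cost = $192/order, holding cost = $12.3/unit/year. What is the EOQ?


Formula: EOQ = sqrt(2 * D * S / H)
Numerator: 2 * 40465 * 192 = 15538560
2DS/H = 15538560 / 12.3 = 1263297.6
EOQ = sqrt(1263297.6) = 1124.0 units

1124.0 units


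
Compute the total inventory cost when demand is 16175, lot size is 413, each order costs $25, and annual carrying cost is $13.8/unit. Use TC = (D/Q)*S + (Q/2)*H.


TC = 16175/413 * 25 + 413/2 * 13.8

$3828.82


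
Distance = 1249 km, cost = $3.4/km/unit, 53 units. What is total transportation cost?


TC = dist * cost * units = 1249 * 3.4 * 53 = $225069.80

$225069.80


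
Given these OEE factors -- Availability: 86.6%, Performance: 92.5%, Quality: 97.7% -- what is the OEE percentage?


Formula: OEE = Availability * Performance * Quality / 10000
A * P = 86.6% * 92.5% / 100 = 80.11%
OEE = 80.11% * 97.7% / 100 = 78.3%

78.3%


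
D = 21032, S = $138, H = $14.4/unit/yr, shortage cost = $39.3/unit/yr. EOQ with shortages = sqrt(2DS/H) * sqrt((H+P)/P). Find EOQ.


Formula: EOQ* = sqrt(2DS/H) * sqrt((H+P)/P)
Base EOQ = sqrt(2*21032*138/14.4) = 634.91 units
Correction = sqrt((14.4+39.3)/39.3) = 1.16894
EOQ* = 634.91 * 1.16894 = 742.2 units

742.2 units


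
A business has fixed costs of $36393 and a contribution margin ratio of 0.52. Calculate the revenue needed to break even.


Formula: BER = Fixed Costs / Contribution Margin Ratio
BER = $36393 / 0.52
BER = $69986.54 (to the nearest cent)

$69986.54


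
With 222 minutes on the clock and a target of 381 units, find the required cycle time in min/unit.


Formula: CT = Available Time / Number of Units
CT = 222 min / 381 units
CT = 0.58 min/unit

0.58 min/unit


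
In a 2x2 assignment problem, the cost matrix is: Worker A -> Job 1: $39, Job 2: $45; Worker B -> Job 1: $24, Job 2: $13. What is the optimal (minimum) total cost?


Option 1: A->1 + B->2 = $39 + $13 = $52
Option 2: A->2 + B->1 = $45 + $24 = $69
Min cost = min($52, $69) = $52

$52


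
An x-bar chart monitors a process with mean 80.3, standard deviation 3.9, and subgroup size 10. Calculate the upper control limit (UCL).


UCL = 80.3 + 3 * 3.9 / sqrt(10)

84.0


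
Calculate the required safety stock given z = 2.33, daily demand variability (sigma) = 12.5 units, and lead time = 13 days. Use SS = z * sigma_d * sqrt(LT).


Formula: SS = z * sigma_d * sqrt(LT)
sqrt(LT) = sqrt(13) = 3.6056
SS = 2.33 * 12.5 * 3.6056
SS = 105.0 units

105.0 units


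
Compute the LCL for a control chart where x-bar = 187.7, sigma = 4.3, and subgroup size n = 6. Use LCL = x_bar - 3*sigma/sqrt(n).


LCL = 187.7 - 3 * 4.3 / sqrt(6)

182.43


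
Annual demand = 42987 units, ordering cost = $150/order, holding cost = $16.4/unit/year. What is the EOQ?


Formula: EOQ = sqrt(2 * D * S / H)
Numerator: 2 * 42987 * 150 = 12896100
2DS/H = 12896100 / 16.4 = 786347.6
EOQ = sqrt(786347.6) = 886.8 units

886.8 units


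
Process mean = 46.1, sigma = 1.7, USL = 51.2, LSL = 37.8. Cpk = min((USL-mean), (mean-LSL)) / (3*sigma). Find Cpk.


Cpu = (51.2 - 46.1) / (3 * 1.7) = 1.0
Cpl = (46.1 - 37.8) / (3 * 1.7) = 1.63
Cpk = min(1.0, 1.63) = 1.0

1.0


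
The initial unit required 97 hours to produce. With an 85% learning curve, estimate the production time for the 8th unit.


Formula: T_n = T_1 * (learning_rate)^(log2(n)) where learning_rate = rate/100
Doublings = log2(8) = 3
T_n = 97 * 0.85^3
T_n = 97 * 0.6141 = 59.6 hours

59.6 hours


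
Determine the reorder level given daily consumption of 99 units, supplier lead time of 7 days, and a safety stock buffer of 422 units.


Formula: ROP = (Daily Demand * Lead Time) + Safety Stock
Demand during lead time = 99 * 7 = 693 units
ROP = 693 + 422 = 1115 units

1115 units


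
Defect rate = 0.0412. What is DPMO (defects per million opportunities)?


DPMO = defect_rate * 1000000 = 0.0412 * 1000000

41200


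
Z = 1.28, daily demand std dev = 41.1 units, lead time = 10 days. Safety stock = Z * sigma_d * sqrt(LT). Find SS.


Formula: SS = z * sigma_d * sqrt(LT)
sqrt(LT) = sqrt(10) = 3.1623
SS = 1.28 * 41.1 * 3.1623
SS = 166.4 units

166.4 units


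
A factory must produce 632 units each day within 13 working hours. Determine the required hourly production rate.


Formula: Production Rate = Daily Demand / Available Hours
Rate = 632 units/day / 13 hours/day
Rate = 48.6 units/hour

48.6 units/hour


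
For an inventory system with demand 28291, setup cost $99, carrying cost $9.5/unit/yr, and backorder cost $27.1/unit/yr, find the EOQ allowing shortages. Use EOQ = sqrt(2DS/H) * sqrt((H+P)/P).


Formula: EOQ* = sqrt(2DS/H) * sqrt((H+P)/P)
Base EOQ = sqrt(2*28291*99/9.5) = 767.88 units
Correction = sqrt((9.5+27.1)/27.1) = 1.16213
EOQ* = 767.88 * 1.16213 = 892.4 units

892.4 units


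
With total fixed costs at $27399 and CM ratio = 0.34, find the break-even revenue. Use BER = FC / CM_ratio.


Formula: BER = Fixed Costs / Contribution Margin Ratio
BER = $27399 / 0.34
BER = $80585.29 (to the nearest cent)

$80585.29


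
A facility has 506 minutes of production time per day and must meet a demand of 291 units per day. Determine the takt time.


Formula: Takt Time = Available Production Time / Customer Demand
Takt = 506 min/day / 291 units/day
Takt = 1.74 min/unit

1.74 min/unit


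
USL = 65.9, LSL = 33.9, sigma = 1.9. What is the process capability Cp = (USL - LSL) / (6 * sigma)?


Cp = (65.9 - 33.9) / (6 * 1.9)

2.81


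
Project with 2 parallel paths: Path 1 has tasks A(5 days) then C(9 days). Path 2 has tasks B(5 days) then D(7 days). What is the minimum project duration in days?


Path 1 = 5 + 9 = 14 days
Path 2 = 5 + 7 = 12 days
Duration = max(14, 12) = 14 days

14 days


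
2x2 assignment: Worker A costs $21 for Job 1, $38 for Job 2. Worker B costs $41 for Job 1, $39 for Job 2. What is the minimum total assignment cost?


Option 1: A->1 + B->2 = $21 + $39 = $60
Option 2: A->2 + B->1 = $38 + $41 = $79
Min cost = min($60, $79) = $60

$60


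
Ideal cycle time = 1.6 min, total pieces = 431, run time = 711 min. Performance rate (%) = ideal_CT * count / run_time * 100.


Formula: Performance = (Ideal CT * Total Count) / Run Time * 100
Ideal output time = 1.6 * 431 = 689.6 min
Performance = 689.6 / 711 * 100 = 97.0%

97.0%


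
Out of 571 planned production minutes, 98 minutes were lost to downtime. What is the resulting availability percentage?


Formula: Availability = (Planned Time - Downtime) / Planned Time * 100
Uptime = 571 - 98 = 473 min
Availability = 473 / 571 * 100 = 82.8%

82.8%


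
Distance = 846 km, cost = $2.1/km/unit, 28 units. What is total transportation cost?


TC = dist * cost * units = 846 * 2.1 * 28 = $49744.80

$49744.80


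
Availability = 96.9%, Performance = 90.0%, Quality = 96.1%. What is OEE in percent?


Formula: OEE = Availability * Performance * Quality / 10000
A * P = 96.9% * 90.0% / 100 = 87.21%
OEE = 87.21% * 96.1% / 100 = 83.8%

83.8%


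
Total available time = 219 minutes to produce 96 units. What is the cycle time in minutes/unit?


Formula: CT = Available Time / Number of Units
CT = 219 min / 96 units
CT = 2.28 min/unit

2.28 min/unit


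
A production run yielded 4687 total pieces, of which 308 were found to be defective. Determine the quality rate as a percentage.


Formula: Quality Rate = Good Pieces / Total Pieces * 100
Good pieces = 4687 - 308 = 4379
QR = 4379 / 4687 * 100 = 93.4%

93.4%


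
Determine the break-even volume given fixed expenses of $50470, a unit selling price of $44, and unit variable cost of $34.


Formula: BEQ = Fixed Costs / (Price - Variable Cost)
Contribution margin = $44 - $34 = $10/unit
BEQ = ceil($50470 / $10/unit) = ceil(5047.0) = 5047 units

5047 units


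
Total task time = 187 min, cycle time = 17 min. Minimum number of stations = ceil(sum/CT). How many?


Formula: N_min = ceil(Sum of Task Times / Cycle Time)
N_min = ceil(187 min / 17 min) = ceil(11.0)
N_min = 11 stations

11


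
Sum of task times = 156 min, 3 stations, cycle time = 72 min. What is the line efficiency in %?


Formula: Efficiency = Sum of Task Times / (N_stations * CT) * 100
Total station capacity = 3 stations * 72 min = 216 min
Efficiency = 156 / 216 * 100 = 72.2%

72.2%


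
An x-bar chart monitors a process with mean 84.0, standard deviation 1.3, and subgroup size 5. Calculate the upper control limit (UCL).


UCL = 84.0 + 3 * 1.3 / sqrt(5)

85.74


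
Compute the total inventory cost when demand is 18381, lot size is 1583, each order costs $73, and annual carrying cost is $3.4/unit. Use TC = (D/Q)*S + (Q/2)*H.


TC = 18381/1583 * 73 + 1583/2 * 3.4

$3538.74


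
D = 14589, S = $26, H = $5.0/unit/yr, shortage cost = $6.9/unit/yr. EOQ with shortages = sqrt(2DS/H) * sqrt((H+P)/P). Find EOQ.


Formula: EOQ* = sqrt(2DS/H) * sqrt((H+P)/P)
Base EOQ = sqrt(2*14589*26/5.0) = 389.52 units
Correction = sqrt((5.0+6.9)/6.9) = 1.31325
EOQ* = 389.52 * 1.31325 = 511.5 units

511.5 units


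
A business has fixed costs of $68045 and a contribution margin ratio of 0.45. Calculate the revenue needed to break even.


Formula: BER = Fixed Costs / Contribution Margin Ratio
BER = $68045 / 0.45
BER = $151211.11 (to the nearest cent)

$151211.11


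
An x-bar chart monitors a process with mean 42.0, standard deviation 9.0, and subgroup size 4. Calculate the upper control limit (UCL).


UCL = 42.0 + 3 * 9.0 / sqrt(4)

55.5


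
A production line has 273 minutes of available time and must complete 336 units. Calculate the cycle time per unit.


Formula: CT = Available Time / Number of Units
CT = 273 min / 336 units
CT = 0.81 min/unit

0.81 min/unit


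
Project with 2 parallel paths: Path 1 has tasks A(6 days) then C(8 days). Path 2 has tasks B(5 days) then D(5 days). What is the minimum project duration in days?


Path 1 = 6 + 8 = 14 days
Path 2 = 5 + 5 = 10 days
Duration = max(14, 10) = 14 days

14 days


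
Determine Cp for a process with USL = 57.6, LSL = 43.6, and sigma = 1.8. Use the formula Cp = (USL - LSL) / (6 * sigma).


Cp = (57.6 - 43.6) / (6 * 1.8)

1.3


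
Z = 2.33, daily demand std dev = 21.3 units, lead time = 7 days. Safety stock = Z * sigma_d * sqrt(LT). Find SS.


Formula: SS = z * sigma_d * sqrt(LT)
sqrt(LT) = sqrt(7) = 2.6458
SS = 2.33 * 21.3 * 2.6458
SS = 131.3 units

131.3 units


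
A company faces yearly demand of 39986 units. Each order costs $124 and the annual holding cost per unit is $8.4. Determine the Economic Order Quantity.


Formula: EOQ = sqrt(2 * D * S / H)
Numerator: 2 * 39986 * 124 = 9916528
2DS/H = 9916528 / 8.4 = 1180539.0
EOQ = sqrt(1180539.0) = 1086.5 units

1086.5 units


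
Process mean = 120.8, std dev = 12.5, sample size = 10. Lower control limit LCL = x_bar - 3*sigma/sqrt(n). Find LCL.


LCL = 120.8 - 3 * 12.5 / sqrt(10)

108.94


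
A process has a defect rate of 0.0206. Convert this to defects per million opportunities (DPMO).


DPMO = defect_rate * 1000000 = 0.0206 * 1000000

20600


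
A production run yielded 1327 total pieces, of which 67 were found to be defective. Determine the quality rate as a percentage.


Formula: Quality Rate = Good Pieces / Total Pieces * 100
Good pieces = 1327 - 67 = 1260
QR = 1260 / 1327 * 100 = 95.0%

95.0%


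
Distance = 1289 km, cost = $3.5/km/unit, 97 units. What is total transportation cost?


TC = dist * cost * units = 1289 * 3.5 * 97 = $437615.50

$437615.50


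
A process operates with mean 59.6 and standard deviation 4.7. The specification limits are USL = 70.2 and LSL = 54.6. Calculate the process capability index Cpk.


Cpu = (70.2 - 59.6) / (3 * 4.7) = 0.75
Cpl = (59.6 - 54.6) / (3 * 4.7) = 0.35
Cpk = min(0.75, 0.35) = 0.35

0.35


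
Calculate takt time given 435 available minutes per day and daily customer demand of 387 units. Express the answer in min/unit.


Formula: Takt Time = Available Production Time / Customer Demand
Takt = 435 min/day / 387 units/day
Takt = 1.12 min/unit

1.12 min/unit


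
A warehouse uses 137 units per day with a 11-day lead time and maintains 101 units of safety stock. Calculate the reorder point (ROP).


Formula: ROP = (Daily Demand * Lead Time) + Safety Stock
Demand during lead time = 137 * 11 = 1507 units
ROP = 1507 + 101 = 1608 units

1608 units


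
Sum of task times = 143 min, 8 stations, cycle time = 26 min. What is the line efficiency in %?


Formula: Efficiency = Sum of Task Times / (N_stations * CT) * 100
Total station capacity = 8 stations * 26 min = 208 min
Efficiency = 143 / 208 * 100 = 68.8%

68.8%


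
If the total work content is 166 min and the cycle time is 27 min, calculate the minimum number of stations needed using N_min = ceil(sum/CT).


Formula: N_min = ceil(Sum of Task Times / Cycle Time)
N_min = ceil(166 min / 27 min) = ceil(6.1481)
N_min = 7 stations

7


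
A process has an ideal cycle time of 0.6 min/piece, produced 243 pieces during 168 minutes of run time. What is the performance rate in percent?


Formula: Performance = (Ideal CT * Total Count) / Run Time * 100
Ideal output time = 0.6 * 243 = 145.8 min
Performance = 145.8 / 168 * 100 = 86.8%

86.8%


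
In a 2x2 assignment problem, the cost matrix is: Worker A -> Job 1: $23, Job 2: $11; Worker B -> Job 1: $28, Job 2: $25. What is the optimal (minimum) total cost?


Option 1: A->1 + B->2 = $23 + $25 = $48
Option 2: A->2 + B->1 = $11 + $28 = $39
Min cost = min($48, $39) = $39

$39


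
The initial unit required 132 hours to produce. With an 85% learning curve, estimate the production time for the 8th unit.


Formula: T_n = T_1 * (learning_rate)^(log2(n)) where learning_rate = rate/100
Doublings = log2(8) = 3
T_n = 132 * 0.85^3
T_n = 132 * 0.6141 = 81.1 hours

81.1 hours


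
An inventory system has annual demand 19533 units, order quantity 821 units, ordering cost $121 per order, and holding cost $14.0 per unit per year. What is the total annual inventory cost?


TC = 19533/821 * 121 + 821/2 * 14.0

$8625.80


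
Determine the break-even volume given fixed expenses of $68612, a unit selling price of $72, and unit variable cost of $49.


Formula: BEQ = Fixed Costs / (Price - Variable Cost)
Contribution margin = $72 - $49 = $23/unit
BEQ = ceil($68612 / $23/unit) = ceil(2983.13) = 2984 units

2984 units


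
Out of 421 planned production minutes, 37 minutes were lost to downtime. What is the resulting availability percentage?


Formula: Availability = (Planned Time - Downtime) / Planned Time * 100
Uptime = 421 - 37 = 384 min
Availability = 384 / 421 * 100 = 91.2%

91.2%


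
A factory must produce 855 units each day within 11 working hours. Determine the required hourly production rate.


Formula: Production Rate = Daily Demand / Available Hours
Rate = 855 units/day / 11 hours/day
Rate = 77.7 units/hour

77.7 units/hour


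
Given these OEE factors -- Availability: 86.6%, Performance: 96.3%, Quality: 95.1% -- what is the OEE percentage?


Formula: OEE = Availability * Performance * Quality / 10000
A * P = 86.6% * 96.3% / 100 = 83.4%
OEE = 83.4% * 95.1% / 100 = 79.3%

79.3%


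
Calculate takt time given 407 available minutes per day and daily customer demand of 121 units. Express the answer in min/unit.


Formula: Takt Time = Available Production Time / Customer Demand
Takt = 407 min/day / 121 units/day
Takt = 3.36 min/unit

3.36 min/unit


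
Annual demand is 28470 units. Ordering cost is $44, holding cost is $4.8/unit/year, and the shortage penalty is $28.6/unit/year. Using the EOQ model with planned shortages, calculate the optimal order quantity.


Formula: EOQ* = sqrt(2DS/H) * sqrt((H+P)/P)
Base EOQ = sqrt(2*28470*44/4.8) = 722.46 units
Correction = sqrt((4.8+28.6)/28.6) = 1.08066
EOQ* = 722.46 * 1.08066 = 780.7 units

780.7 units


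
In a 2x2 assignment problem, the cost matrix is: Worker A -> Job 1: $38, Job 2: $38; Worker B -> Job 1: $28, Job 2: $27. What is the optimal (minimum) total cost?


Option 1: A->1 + B->2 = $38 + $27 = $65
Option 2: A->2 + B->1 = $38 + $28 = $66
Min cost = min($65, $66) = $65

$65


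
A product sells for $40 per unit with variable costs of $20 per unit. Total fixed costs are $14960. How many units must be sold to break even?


Formula: BEQ = Fixed Costs / (Price - Variable Cost)
Contribution margin = $40 - $20 = $20/unit
BEQ = ceil($14960 / $20/unit) = ceil(748.0) = 748 units

748 units


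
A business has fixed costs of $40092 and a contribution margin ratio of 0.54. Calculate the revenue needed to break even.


Formula: BER = Fixed Costs / Contribution Margin Ratio
BER = $40092 / 0.54
BER = $74244.44 (to the nearest cent)

$74244.44


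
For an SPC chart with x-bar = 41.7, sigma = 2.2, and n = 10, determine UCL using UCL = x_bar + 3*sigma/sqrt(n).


UCL = 41.7 + 3 * 2.2 / sqrt(10)

43.79


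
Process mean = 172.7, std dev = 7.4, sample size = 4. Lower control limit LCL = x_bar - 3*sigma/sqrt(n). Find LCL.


LCL = 172.7 - 3 * 7.4 / sqrt(4)

161.6


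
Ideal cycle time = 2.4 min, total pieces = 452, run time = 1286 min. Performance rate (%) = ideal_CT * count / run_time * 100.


Formula: Performance = (Ideal CT * Total Count) / Run Time * 100
Ideal output time = 2.4 * 452 = 1084.8 min
Performance = 1084.8 / 1286 * 100 = 84.4%

84.4%


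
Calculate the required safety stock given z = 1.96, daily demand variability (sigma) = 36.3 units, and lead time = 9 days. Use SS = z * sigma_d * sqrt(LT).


Formula: SS = z * sigma_d * sqrt(LT)
sqrt(LT) = sqrt(9) = 3.0
SS = 1.96 * 36.3 * 3.0
SS = 213.4 units

213.4 units


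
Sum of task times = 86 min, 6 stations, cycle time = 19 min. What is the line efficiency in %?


Formula: Efficiency = Sum of Task Times / (N_stations * CT) * 100
Total station capacity = 6 stations * 19 min = 114 min
Efficiency = 86 / 114 * 100 = 75.4%

75.4%


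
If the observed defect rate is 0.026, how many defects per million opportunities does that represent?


DPMO = defect_rate * 1000000 = 0.026 * 1000000

26000


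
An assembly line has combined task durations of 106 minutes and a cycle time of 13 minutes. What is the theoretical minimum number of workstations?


Formula: N_min = ceil(Sum of Task Times / Cycle Time)
N_min = ceil(106 min / 13 min) = ceil(8.1538)
N_min = 9 stations

9


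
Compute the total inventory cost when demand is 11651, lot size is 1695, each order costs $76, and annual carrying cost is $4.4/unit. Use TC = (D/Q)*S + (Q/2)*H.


TC = 11651/1695 * 76 + 1695/2 * 4.4

$4251.40


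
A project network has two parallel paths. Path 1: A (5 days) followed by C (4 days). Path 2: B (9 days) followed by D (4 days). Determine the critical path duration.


Path 1 = 5 + 4 = 9 days
Path 2 = 9 + 4 = 13 days
Duration = max(9, 13) = 13 days

13 days


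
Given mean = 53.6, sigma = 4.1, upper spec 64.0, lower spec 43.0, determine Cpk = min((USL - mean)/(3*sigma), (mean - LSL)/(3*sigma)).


Cpu = (64.0 - 53.6) / (3 * 4.1) = 0.85
Cpl = (53.6 - 43.0) / (3 * 4.1) = 0.86
Cpk = min(0.85, 0.86) = 0.85

0.85


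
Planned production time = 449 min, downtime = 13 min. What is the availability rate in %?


Formula: Availability = (Planned Time - Downtime) / Planned Time * 100
Uptime = 449 - 13 = 436 min
Availability = 436 / 449 * 100 = 97.1%

97.1%


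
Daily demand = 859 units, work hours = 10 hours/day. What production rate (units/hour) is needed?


Formula: Production Rate = Daily Demand / Available Hours
Rate = 859 units/day / 10 hours/day
Rate = 85.9 units/hour

85.9 units/hour


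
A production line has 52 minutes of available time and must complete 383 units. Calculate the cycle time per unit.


Formula: CT = Available Time / Number of Units
CT = 52 min / 383 units
CT = 0.14 min/unit

0.14 min/unit


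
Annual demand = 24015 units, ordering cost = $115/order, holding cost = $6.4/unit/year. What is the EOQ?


Formula: EOQ = sqrt(2 * D * S / H)
Numerator: 2 * 24015 * 115 = 5523450
2DS/H = 5523450 / 6.4 = 863039.1
EOQ = sqrt(863039.1) = 929.0 units

929.0 units


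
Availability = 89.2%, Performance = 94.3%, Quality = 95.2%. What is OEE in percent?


Formula: OEE = Availability * Performance * Quality / 10000
A * P = 89.2% * 94.3% / 100 = 84.12%
OEE = 84.12% * 95.2% / 100 = 80.1%

80.1%


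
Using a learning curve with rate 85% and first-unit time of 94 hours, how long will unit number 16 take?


Formula: T_n = T_1 * (learning_rate)^(log2(n)) where learning_rate = rate/100
Doublings = log2(16) = 4
T_n = 94 * 0.85^4
T_n = 94 * 0.522 = 49.1 hours

49.1 hours


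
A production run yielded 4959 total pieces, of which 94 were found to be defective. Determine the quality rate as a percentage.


Formula: Quality Rate = Good Pieces / Total Pieces * 100
Good pieces = 4959 - 94 = 4865
QR = 4865 / 4959 * 100 = 98.1%

98.1%


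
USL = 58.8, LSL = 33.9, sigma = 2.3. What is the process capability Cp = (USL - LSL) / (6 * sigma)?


Cp = (58.8 - 33.9) / (6 * 2.3)

1.8


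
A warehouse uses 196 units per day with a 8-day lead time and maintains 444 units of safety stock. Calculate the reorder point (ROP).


Formula: ROP = (Daily Demand * Lead Time) + Safety Stock
Demand during lead time = 196 * 8 = 1568 units
ROP = 1568 + 444 = 2012 units

2012 units


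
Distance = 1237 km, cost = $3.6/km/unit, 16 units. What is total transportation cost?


TC = dist * cost * units = 1237 * 3.6 * 16 = $71251.20

$71251.20


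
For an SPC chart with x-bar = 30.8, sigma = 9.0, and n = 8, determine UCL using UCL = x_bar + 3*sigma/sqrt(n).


UCL = 30.8 + 3 * 9.0 / sqrt(8)

40.35


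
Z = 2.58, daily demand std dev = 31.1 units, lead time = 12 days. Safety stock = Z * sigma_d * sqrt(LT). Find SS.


Formula: SS = z * sigma_d * sqrt(LT)
sqrt(LT) = sqrt(12) = 3.4641
SS = 2.58 * 31.1 * 3.4641
SS = 278.0 units

278.0 units


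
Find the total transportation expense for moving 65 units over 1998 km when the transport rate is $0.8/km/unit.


TC = dist * cost * units = 1998 * 0.8 * 65 = $103896.00

$103896.00


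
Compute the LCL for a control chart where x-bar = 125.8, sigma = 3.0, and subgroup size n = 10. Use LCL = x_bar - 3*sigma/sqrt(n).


LCL = 125.8 - 3 * 3.0 / sqrt(10)

122.95


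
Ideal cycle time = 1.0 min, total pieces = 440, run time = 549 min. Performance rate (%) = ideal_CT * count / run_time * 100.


Formula: Performance = (Ideal CT * Total Count) / Run Time * 100
Ideal output time = 1.0 * 440 = 440.0 min
Performance = 440.0 / 549 * 100 = 80.1%

80.1%


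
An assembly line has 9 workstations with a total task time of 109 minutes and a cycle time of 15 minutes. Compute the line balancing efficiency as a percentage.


Formula: Efficiency = Sum of Task Times / (N_stations * CT) * 100
Total station capacity = 9 stations * 15 min = 135 min
Efficiency = 109 / 135 * 100 = 80.7%

80.7%


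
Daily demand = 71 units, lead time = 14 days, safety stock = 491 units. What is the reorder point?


Formula: ROP = (Daily Demand * Lead Time) + Safety Stock
Demand during lead time = 71 * 14 = 994 units
ROP = 994 + 491 = 1485 units

1485 units


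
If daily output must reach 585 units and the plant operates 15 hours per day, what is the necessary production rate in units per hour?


Formula: Production Rate = Daily Demand / Available Hours
Rate = 585 units/day / 15 hours/day
Rate = 39.0 units/hour

39.0 units/hour


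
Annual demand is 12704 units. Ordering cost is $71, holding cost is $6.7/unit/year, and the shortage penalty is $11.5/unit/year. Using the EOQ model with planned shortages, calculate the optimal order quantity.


Formula: EOQ* = sqrt(2DS/H) * sqrt((H+P)/P)
Base EOQ = sqrt(2*12704*71/6.7) = 518.89 units
Correction = sqrt((6.7+11.5)/11.5) = 1.25802
EOQ* = 518.89 * 1.25802 = 652.8 units

652.8 units


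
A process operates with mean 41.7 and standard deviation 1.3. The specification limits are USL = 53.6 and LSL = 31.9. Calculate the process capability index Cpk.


Cpu = (53.6 - 41.7) / (3 * 1.3) = 3.05
Cpl = (41.7 - 31.9) / (3 * 1.3) = 2.51
Cpk = min(3.05, 2.51) = 2.51

2.51


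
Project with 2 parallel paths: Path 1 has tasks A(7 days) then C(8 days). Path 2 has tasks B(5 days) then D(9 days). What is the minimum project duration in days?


Path 1 = 7 + 8 = 15 days
Path 2 = 5 + 9 = 14 days
Duration = max(15, 14) = 15 days

15 days


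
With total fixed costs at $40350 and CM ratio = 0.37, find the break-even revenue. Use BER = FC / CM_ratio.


Formula: BER = Fixed Costs / Contribution Margin Ratio
BER = $40350 / 0.37
BER = $109054.05 (to the nearest cent)

$109054.05


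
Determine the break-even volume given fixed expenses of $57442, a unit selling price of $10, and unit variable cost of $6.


Formula: BEQ = Fixed Costs / (Price - Variable Cost)
Contribution margin = $10 - $6 = $4/unit
BEQ = ceil($57442 / $4/unit) = ceil(14360.5) = 14361 units

14361 units


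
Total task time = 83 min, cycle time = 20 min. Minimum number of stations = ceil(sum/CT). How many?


Formula: N_min = ceil(Sum of Task Times / Cycle Time)
N_min = ceil(83 min / 20 min) = ceil(4.15)
N_min = 5 stations

5


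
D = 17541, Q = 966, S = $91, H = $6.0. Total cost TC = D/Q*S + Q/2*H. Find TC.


TC = 17541/966 * 91 + 966/2 * 6.0

$4550.41


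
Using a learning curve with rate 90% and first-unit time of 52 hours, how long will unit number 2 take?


Formula: T_n = T_1 * (learning_rate)^(log2(n)) where learning_rate = rate/100
Doublings = log2(2) = 1
T_n = 52 * 0.9^1
T_n = 52 * 0.9 = 46.8 hours

46.8 hours


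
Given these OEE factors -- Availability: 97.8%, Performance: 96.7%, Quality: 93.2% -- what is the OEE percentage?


Formula: OEE = Availability * Performance * Quality / 10000
A * P = 97.8% * 96.7% / 100 = 94.57%
OEE = 94.57% * 93.2% / 100 = 88.1%

88.1%


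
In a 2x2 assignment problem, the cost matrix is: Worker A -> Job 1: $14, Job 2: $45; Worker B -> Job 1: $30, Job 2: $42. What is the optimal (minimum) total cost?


Option 1: A->1 + B->2 = $14 + $42 = $56
Option 2: A->2 + B->1 = $45 + $30 = $75
Min cost = min($56, $75) = $56

$56


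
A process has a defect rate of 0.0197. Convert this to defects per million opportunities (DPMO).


DPMO = defect_rate * 1000000 = 0.0197 * 1000000

19700


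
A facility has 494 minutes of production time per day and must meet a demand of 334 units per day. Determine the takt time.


Formula: Takt Time = Available Production Time / Customer Demand
Takt = 494 min/day / 334 units/day
Takt = 1.48 min/unit

1.48 min/unit


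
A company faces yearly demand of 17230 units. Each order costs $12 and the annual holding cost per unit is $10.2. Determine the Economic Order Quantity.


Formula: EOQ = sqrt(2 * D * S / H)
Numerator: 2 * 17230 * 12 = 413520
2DS/H = 413520 / 10.2 = 40541.2
EOQ = sqrt(40541.2) = 201.3 units

201.3 units


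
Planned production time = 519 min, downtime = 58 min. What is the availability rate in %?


Formula: Availability = (Planned Time - Downtime) / Planned Time * 100
Uptime = 519 - 58 = 461 min
Availability = 461 / 519 * 100 = 88.8%

88.8%


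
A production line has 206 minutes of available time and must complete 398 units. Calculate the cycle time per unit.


Formula: CT = Available Time / Number of Units
CT = 206 min / 398 units
CT = 0.52 min/unit

0.52 min/unit


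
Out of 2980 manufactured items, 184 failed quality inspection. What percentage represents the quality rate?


Formula: Quality Rate = Good Pieces / Total Pieces * 100
Good pieces = 2980 - 184 = 2796
QR = 2796 / 2980 * 100 = 93.8%

93.8%


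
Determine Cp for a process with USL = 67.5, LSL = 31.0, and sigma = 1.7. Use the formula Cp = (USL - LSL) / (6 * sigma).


Cp = (67.5 - 31.0) / (6 * 1.7)

3.58


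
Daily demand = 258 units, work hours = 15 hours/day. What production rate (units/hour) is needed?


Formula: Production Rate = Daily Demand / Available Hours
Rate = 258 units/day / 15 hours/day
Rate = 17.2 units/hour

17.2 units/hour


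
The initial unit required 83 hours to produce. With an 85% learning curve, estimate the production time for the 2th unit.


Formula: T_n = T_1 * (learning_rate)^(log2(n)) where learning_rate = rate/100
Doublings = log2(2) = 1
T_n = 83 * 0.85^1
T_n = 83 * 0.85 = 70.6 hours

70.6 hours


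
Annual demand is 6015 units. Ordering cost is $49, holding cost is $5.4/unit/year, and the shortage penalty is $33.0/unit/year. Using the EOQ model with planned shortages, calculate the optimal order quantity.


Formula: EOQ* = sqrt(2DS/H) * sqrt((H+P)/P)
Base EOQ = sqrt(2*6015*49/5.4) = 330.4 units
Correction = sqrt((5.4+33.0)/33.0) = 1.07872
EOQ* = 330.4 * 1.07872 = 356.4 units

356.4 units


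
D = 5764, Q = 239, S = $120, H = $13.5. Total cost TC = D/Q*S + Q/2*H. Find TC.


TC = 5764/239 * 120 + 239/2 * 13.5

$4507.31


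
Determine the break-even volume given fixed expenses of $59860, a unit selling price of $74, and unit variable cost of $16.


Formula: BEQ = Fixed Costs / (Price - Variable Cost)
Contribution margin = $74 - $16 = $58/unit
BEQ = ceil($59860 / $58/unit) = ceil(1032.07) = 1033 units

1033 units


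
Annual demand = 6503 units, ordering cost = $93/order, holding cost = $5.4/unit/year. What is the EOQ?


Formula: EOQ = sqrt(2 * D * S / H)
Numerator: 2 * 6503 * 93 = 1209558
2DS/H = 1209558 / 5.4 = 223992.2
EOQ = sqrt(223992.2) = 473.3 units

473.3 units


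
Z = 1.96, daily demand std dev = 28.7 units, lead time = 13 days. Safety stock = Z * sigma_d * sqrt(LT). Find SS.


Formula: SS = z * sigma_d * sqrt(LT)
sqrt(LT) = sqrt(13) = 3.6056
SS = 1.96 * 28.7 * 3.6056
SS = 202.8 units

202.8 units


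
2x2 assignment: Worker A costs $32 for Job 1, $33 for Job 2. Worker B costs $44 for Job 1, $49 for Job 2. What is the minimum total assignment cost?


Option 1: A->1 + B->2 = $32 + $49 = $81
Option 2: A->2 + B->1 = $33 + $44 = $77
Min cost = min($81, $77) = $77

$77


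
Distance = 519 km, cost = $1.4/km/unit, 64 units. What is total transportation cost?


TC = dist * cost * units = 519 * 1.4 * 64 = $46502.40

$46502.40


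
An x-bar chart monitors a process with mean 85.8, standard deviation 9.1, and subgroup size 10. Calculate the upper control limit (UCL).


UCL = 85.8 + 3 * 9.1 / sqrt(10)

94.43


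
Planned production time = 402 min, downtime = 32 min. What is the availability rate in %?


Formula: Availability = (Planned Time - Downtime) / Planned Time * 100
Uptime = 402 - 32 = 370 min
Availability = 370 / 402 * 100 = 92.0%

92.0%


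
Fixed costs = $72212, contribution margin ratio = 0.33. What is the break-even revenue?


Formula: BER = Fixed Costs / Contribution Margin Ratio
BER = $72212 / 0.33
BER = $218824.24 (to the nearest cent)

$218824.24
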